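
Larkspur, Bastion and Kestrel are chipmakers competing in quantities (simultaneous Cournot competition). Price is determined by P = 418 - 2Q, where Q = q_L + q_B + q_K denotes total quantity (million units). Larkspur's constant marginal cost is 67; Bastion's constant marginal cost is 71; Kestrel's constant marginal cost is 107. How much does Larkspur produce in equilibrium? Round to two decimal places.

Larkspur's profit: π_L = (418 - 2Q)q_L - (67q_L). Setting ∂π_L/∂q_L = 0: 351 - 4q_L - 2(q_B + q_K) = 0.
Bastion's first-order condition: 347 - 4q_B - 2(q_L + q_K) = 0.
Kestrel's first-order condition: 311 - 4q_K - 2(q_L + q_B) = 0.
Summing all 3 equations gives 1009 − 8Q = 0, hence Q = 1009/8.
Back-substituting: q_L = (351 − 1009/4)/2 = 395/8, q_B = (347 − 1009/4)/2 = 379/8, q_K = (311 − 1009/4)/2 = 235/8.

49.38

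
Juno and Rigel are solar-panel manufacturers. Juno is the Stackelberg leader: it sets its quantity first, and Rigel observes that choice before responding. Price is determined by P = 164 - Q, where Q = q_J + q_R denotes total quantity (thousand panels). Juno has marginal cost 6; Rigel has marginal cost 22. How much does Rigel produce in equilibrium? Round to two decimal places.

Solve by backward induction. Given q_J, the follower Rigel maximises π_R = (164 - q_J - q_R)q_R - 22q_R.
Setting the follower's marginal profit to zero, 142 - q_J - 2q_R = 0, i.e. q_R = (142 - q_J)/2.
The leader anticipates this reaction. Substituting into P = 164 - Q gives P = 93 - (1/2)q_J, so π_J = (93 - (1/2)q_J)q_J - 6q_J.
Leader FOC: 87 - q_J = 0, so q_J = 87.
Then q_R = (142 - 87)/2 = 55/2.

27.50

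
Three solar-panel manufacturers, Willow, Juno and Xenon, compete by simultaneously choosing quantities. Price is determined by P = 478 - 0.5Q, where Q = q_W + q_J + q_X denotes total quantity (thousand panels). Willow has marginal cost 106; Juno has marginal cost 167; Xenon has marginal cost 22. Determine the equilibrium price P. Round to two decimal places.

Willow's profit: π_W = (478 - 0.5Q)q_W - (106q_W). Setting ∂π_W/∂q_W = 0: 372 - q_W - (1/2)(q_J + q_X) = 0.
Juno's profit: π_J = (478 - 0.5Q)q_J - (167q_J). Setting ∂π_J/∂q_J = 0: 311 - q_J - (1/2)(q_W + q_X) = 0.
Xenon's first-order condition: 456 - q_X - (1/2)(q_W + q_J) = 0.
Adding the 3 conditions: 1139 − Q − Q = 0, i.e. Q = 1139/2.
Back-substituting: q_W = (372 − 1139/4)/(1/2) = 349/2, q_J = (311 − 1139/4)/(1/2) = 105/2, q_X = (456 − 1139/4)/(1/2) = 685/2.
Total output Q = 1139/2, so price P = 478 - (1/2)·(1139/2) = 773/4.

193.25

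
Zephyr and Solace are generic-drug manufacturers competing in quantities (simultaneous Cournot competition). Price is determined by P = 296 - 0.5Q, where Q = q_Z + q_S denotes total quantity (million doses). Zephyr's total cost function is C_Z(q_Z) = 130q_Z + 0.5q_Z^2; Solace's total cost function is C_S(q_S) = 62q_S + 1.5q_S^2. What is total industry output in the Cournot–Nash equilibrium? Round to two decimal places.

Zephyr's profit: π_Z = (296 - 0.5Q)q_Z - (130q_Z + (1/2)q_Z²). Setting ∂π_Z/∂q_Z = 0: 166 - 2q_Z - (1/2)(q_S) = 0.
Solace's profit: π_S = (296 - 0.5Q)q_S - (62q_S + (3/2)q_S²). Setting ∂π_S/∂q_S = 0: 234 - 4q_S - (1/2)(q_Z) = 0.
So q_Z = (166 - (1/2)q_S)/2 and q_S = (234 - (1/2)q_Z)/4.
Solving the pair: q_Z = 70.5806, q_S = 1540/31.
Total output Q = 70.5806 + 1540/31 = 120.2581.

120.26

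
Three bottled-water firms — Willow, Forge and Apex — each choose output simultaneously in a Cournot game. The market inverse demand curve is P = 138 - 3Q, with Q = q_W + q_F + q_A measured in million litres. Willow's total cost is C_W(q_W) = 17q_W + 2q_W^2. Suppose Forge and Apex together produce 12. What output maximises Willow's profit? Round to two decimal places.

With rivals' combined output fixed at 12, Willow's profit is π_W = (138 - 3·12 - 3q_W)q_W - (17q_W + 2q_W²) = (102 - 3q_W)q_W - (17q_W + 2q_W²).
∂π_W/∂q_W = 85 - 10q_W = 0, so q_W = 17/2.

8.50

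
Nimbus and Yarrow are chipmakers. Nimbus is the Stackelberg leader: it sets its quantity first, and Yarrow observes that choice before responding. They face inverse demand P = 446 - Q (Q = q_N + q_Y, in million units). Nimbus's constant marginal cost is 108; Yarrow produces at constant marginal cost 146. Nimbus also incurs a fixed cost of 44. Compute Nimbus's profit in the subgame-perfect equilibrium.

The follower Yarrow best-responds to any q_N: π_Y = (446 - Q)q_Y - 146q_Y.
Follower FOC: 300 - q_N - 2q_Y = 0, so q_Y(q_N) = (300 - q_N)/2.
The leader anticipates this reaction. Substituting into P = 446 - Q gives P = 296 - (1/2)q_N, so π_N = (296 - (1/2)q_N)q_N - 108q_N.
Maximising: ∂π_N/∂q_N = 188 - q_N = 0, giving q_N = 188.
Then q_Y = (300 - 188)/2 = 56.
Price P = 446 - 244 = 202.
Nimbus's profit: (202 - 108)·188 - 44 = 17628.

17628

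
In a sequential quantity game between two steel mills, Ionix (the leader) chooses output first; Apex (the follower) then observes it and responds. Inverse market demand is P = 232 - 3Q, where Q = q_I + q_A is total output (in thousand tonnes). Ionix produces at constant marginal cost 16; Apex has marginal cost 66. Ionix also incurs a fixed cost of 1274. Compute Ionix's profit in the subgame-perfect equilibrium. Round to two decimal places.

The follower Apex best-responds to any q_I: π_A = (232 - 3Q)q_A - 66q_A.
Setting the follower's marginal profit to zero, 166 - 3q_I - 6q_A = 0, i.e. q_A = (166 - 3q_I)/6.
Ionix substitutes q_A(q_I) into its own profit: π_I = q_I(232 - 3q_I - (166 - 3q_I)/2) - 16q_I = (149 - (3/2)q_I)q_I - 16q_I.
The leader's first-order condition 133 - 3q_I = 0 yields q_I = 133/3.
Then q_A = (166 - 3·(133/3))/6 = 11/2.
Price P = 232 - 3·(299/6) = 165/2.
Ionix's profit: (165/2 - 16)·(133/3) - 1274 = 1674.1667.

1674.17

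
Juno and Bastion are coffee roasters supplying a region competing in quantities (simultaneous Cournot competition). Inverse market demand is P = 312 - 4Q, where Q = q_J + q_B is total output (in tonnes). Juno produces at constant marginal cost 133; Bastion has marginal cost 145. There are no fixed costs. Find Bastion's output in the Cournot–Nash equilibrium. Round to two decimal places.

12.92

Juno's profit: π_J = (312 - 4Q)q_J - (133q_J). Setting ∂π_J/∂q_J = 0: 179 - 8q_J - 4(q_B) = 0.
Bastion's profit: π_B = (312 - 4Q)q_B - (145q_B). Setting ∂π_B/∂q_B = 0: 167 - 8q_B - 4(q_J) = 0.
Rearranging gives the reaction functions q_J = (179 - 4q_B)/8 and q_B = (167 - 4q_J)/8.
Solving the pair: q_J = 191/12, q_B = 155/12.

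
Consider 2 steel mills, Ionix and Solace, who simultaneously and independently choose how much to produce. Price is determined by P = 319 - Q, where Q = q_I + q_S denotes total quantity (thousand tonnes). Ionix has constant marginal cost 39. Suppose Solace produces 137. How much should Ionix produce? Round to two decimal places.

71.50

With the rival's output fixed at 137, Ionix's profit is π_I = (319 - 137 - q_I)q_I - (39q_I) = (182 - q_I)q_I - (39q_I).
∂π_I/∂q_I = 143 - 2q_I = 0, so q_I = 143/2.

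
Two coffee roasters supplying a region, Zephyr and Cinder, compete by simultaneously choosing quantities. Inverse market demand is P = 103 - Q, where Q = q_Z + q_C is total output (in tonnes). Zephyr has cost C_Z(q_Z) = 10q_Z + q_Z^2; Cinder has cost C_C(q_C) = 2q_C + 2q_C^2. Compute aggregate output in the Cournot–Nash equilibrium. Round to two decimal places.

Zephyr's profit: π_Z = (103 - Q)q_Z - (10q_Z + q_Z²). Setting ∂π_Z/∂q_Z = 0: 93 - 4q_Z - (q_C) = 0.
Cinder's first-order condition: 101 - 6q_C - (q_Z) = 0.
So q_Z = (93 - q_C)/4 and q_C = (101 - q_Z)/6.
Solving the pair: q_Z = 457/23, q_C = 311/23.
Total output Q = 457/23 + 311/23 = 768/23.

33.39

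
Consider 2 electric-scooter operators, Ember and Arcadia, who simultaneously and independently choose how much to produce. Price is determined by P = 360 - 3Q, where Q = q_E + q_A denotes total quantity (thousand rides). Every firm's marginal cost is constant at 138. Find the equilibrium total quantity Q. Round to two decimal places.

49.33

Each firm earns π_i = (360 - 3Q)q_i - 138q_i.
Setting ∂π_i/∂q_i = 0 with rivals' quantities fixed: 222 - 6q_i - 3q_j = 0.
With identical firms every q_j equals q_i, so q_j = q_i and 222 = 9q_i, giving q_i = 74/3.
Total output Q = 74/3 + 74/3 = 148/3.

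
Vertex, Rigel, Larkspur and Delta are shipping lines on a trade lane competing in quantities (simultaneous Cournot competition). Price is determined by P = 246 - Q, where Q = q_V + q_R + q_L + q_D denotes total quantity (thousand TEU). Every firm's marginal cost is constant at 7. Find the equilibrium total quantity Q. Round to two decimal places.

191.20

A representative firm's profit is π_i = q_i(246 - Q) - 7q_i.
First-order condition (treating rivals' output as given): 239 - 2q_i - Σ_{j≠i} q_j = 0.
With identical firms every q_j equals q_i, so Σ_{j≠i} q_j = 3q_i and 239 = 5q_i, giving q_i = 239/5.
Total output Q = 239/5 + 239/5 + 239/5 + 239/5 = 956/5.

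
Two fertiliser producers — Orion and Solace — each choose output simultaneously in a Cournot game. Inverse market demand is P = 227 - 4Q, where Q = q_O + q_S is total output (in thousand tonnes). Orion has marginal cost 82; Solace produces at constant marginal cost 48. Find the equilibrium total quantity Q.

27

Orion's profit: π_O = (227 - 4Q)q_O - (82q_O). Setting ∂π_O/∂q_O = 0: 145 - 8q_O - 4(q_S) = 0.
Solace's profit: π_S = (227 - 4Q)q_S - (48q_S). Setting ∂π_S/∂q_S = 0: 179 - 8q_S - 4(q_O) = 0.
Rearranging gives the reaction functions q_O = (145 - 4q_S)/8 and q_S = (179 - 4q_O)/8.
Solving the pair: q_O = 37/4, q_S = 71/4.
Total output Q = 37/4 + 71/4 = 27.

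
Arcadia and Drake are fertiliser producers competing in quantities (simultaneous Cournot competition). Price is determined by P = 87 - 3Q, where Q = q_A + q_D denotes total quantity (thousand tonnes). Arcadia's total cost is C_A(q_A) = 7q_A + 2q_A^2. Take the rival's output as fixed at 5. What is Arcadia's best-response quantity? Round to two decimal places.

6.50

With the rival's output fixed at 5, Arcadia's profit is π_A = (87 - 3·5 - 3q_A)q_A - (7q_A + 2q_A²) = (72 - 3q_A)q_A - (7q_A + 2q_A²).
∂π_A/∂q_A = 65 - 10q_A = 0, so q_A = 13/2.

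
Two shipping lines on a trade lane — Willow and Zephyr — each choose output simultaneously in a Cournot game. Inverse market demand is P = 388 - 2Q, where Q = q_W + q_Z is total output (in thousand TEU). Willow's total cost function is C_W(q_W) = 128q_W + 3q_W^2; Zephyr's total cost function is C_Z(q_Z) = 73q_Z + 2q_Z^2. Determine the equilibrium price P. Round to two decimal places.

280.63

Willow's profit: π_W = (388 - 2Q)q_W - (128q_W + 3q_W²). Setting ∂π_W/∂q_W = 0: 260 - 10q_W - 2(q_Z) = 0.
Zephyr's first-order condition: 315 - 8q_Z - 2(q_W) = 0.
Rearranging gives the reaction functions q_W = (260 - 2q_Z)/10 and q_Z = (315 - 2q_W)/8.
Substituting one into the other gives q_W = 725/38 and q_Z = 1315/38.
Total output Q = 1020/19, so price P = 388 - 2·(1020/19) = 280.6316.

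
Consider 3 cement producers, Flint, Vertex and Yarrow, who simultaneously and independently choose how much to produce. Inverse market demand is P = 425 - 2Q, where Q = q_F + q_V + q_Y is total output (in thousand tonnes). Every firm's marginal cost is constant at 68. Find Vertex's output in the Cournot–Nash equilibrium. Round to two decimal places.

44.63

Each firm earns π_i = (425 - 2Q)q_i - 68q_i.
Setting ∂π_i/∂q_i = 0 with rivals' quantities fixed: 357 - 4q_i - 2·Σ_{j≠i} q_j = 0.
By symmetry each firm produces the same amount; substituting Σ_{j≠i} q_j = 2q_i yields q_i = 357/8.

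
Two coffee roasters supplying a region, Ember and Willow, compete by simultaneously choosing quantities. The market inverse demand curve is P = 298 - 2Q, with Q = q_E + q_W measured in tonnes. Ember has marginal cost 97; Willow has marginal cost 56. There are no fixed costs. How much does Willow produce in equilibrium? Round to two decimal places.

Ember's profit: π_E = (298 - 2Q)q_E - (97q_E). Setting ∂π_E/∂q_E = 0: 201 - 4q_E - 2(q_W) = 0.
Willow's profit: π_W = (298 - 2Q)q_W - (56q_W). Setting ∂π_W/∂q_W = 0: 242 - 4q_W - 2(q_E) = 0.
Best responses: q_E = (201 - 2q_W)/4, q_W = (242 - 2q_E)/4.
Substituting one into the other gives q_E = 80/3 and q_W = 283/6.

47.17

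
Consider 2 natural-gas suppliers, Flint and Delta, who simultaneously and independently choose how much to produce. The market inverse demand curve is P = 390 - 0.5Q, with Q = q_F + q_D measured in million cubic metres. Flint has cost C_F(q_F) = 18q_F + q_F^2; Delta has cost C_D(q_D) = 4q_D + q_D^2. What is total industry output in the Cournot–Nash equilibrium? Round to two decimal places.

216.57

Flint's profit: π_F = (390 - 0.5Q)q_F - (18q_F + q_F²). Setting ∂π_F/∂q_F = 0: 372 - 3q_F - (1/2)(q_D) = 0.
Delta's profit: π_D = (390 - 0.5Q)q_D - (4q_D + q_D²). Setting ∂π_D/∂q_D = 0: 386 - 3q_D - (1/2)(q_F) = 0.
Best responses: q_F = (372 - (1/2)q_D)/3, q_D = (386 - (1/2)q_F)/3.
Substituting one into the other gives q_F = 105.4857 and q_D = 111.0857.
Total output Q = 105.4857 + 111.0857 = 1516/7.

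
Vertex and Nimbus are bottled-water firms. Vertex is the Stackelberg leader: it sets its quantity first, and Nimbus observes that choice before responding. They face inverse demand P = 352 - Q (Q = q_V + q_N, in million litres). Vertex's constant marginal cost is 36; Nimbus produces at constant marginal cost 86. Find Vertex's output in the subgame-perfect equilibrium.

The follower Nimbus best-responds to any q_V: π_N = (352 - Q)q_N - 86q_N.
Setting the follower's marginal profit to zero, 266 - q_V - 2q_N = 0, i.e. q_N = (266 - q_V)/2.
The leader anticipates this reaction. Substituting into P = 352 - Q gives P = 219 - (1/2)q_V, so π_V = (219 - (1/2)q_V)q_V - 36q_V.
Maximising: ∂π_V/∂q_V = 183 - q_V = 0, giving q_V = 183.
Then q_N = (266 - 183)/2 = 83/2.

183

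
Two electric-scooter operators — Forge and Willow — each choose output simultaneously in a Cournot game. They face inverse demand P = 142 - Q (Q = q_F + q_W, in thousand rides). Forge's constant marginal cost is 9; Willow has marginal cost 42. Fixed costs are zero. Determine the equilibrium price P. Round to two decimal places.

64.33

Forge's profit: π_F = (142 - Q)q_F - (9q_F). Setting ∂π_F/∂q_F = 0: 133 - 2q_F - (q_W) = 0.
Willow's profit: π_W = (142 - Q)q_W - (42q_W). Setting ∂π_W/∂q_W = 0: 100 - 2q_W - (q_F) = 0.
So q_F = (133 - q_W)/2 and q_W = (100 - q_F)/2.
Solving the pair: q_F = 166/3, q_W = 67/3.
Total output Q = 233/3, so price P = 142 - 233/3 = 193/3.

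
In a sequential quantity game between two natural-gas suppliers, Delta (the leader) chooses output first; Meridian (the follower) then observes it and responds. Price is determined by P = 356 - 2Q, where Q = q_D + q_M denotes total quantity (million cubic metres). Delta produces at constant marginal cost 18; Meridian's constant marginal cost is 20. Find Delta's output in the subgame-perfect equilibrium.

85

The follower Meridian best-responds to any q_D: π_M = (356 - 2Q)q_M - 20q_M.
Setting the follower's marginal profit to zero, 336 - 2q_D - 4q_M = 0, i.e. q_M = (336 - 2q_D)/4.
Delta substitutes q_M(q_D) into its own profit: π_D = q_D(356 - 2q_D - (336 - 2q_D)/2) - 18q_D = (188 - q_D)q_D - 18q_D.
Maximising: ∂π_D/∂q_D = 170 - 2q_D = 0, giving q_D = 85.
Then q_M = (336 - 2·85)/4 = 83/2.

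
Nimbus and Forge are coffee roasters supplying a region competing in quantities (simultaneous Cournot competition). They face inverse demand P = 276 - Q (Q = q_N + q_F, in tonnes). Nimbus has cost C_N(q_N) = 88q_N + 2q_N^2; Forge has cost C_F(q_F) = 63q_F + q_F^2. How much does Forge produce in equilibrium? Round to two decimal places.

47.39

Nimbus's profit: π_N = (276 - Q)q_N - (88q_N + 2q_N²). Setting ∂π_N/∂q_N = 0: 188 - 6q_N - (q_F) = 0.
Forge's first-order condition: 213 - 4q_F - (q_N) = 0.
Best responses: q_N = (188 - q_F)/6, q_F = (213 - q_N)/4.
Substituting one into the other gives q_N = 539/23 and q_F = 1090/23.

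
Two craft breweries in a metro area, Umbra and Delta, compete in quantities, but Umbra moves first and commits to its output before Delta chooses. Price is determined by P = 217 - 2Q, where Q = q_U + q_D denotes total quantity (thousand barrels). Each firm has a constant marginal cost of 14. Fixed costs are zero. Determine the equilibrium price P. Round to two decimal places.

Solve by backward induction. Given q_U, the follower Delta maximises π_D = (217 - 2q_U - 2q_D)q_D - 14q_D.
∂π_D/∂q_D = 203 - 2q_U - 4q_D = 0 gives the reaction function q_D = (203 - 2q_U)/4.
The leader anticipates this reaction. Substituting into P = 217 - 2Q gives P = 231/2 - q_U, so π_U = (231/2 - q_U)q_U - 14q_U.
Maximising: ∂π_U/∂q_U = 203/2 - 2q_U = 0, giving q_U = 203/4.
Then q_D = (203 - 2·(203/4))/4 = 203/8.
Total output Q = 609/8, so price P = 217 - 2·(609/8) = 259/4.

64.75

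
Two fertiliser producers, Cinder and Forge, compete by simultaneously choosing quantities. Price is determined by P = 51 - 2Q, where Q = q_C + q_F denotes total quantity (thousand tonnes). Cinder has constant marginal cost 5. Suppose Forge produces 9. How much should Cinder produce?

7

With the rival's output fixed at 9, Cinder's profit is π_C = (51 - 2·9 - 2q_C)q_C - (5q_C) = (33 - 2q_C)q_C - (5q_C).
∂π_C/∂q_C = 28 - 4q_C = 0, so q_C = 7.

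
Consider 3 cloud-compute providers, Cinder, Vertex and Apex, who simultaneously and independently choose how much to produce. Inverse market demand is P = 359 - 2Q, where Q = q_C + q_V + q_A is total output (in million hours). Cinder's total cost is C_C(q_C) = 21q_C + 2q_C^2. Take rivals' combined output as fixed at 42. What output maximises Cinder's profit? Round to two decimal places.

With rivals' combined output fixed at 42, Cinder's profit is π_C = (359 - 2·42 - 2q_C)q_C - (21q_C + 2q_C²) = (275 - 2q_C)q_C - (21q_C + 2q_C²).
∂π_C/∂q_C = 254 - 8q_C = 0, so q_C = 127/4.

31.75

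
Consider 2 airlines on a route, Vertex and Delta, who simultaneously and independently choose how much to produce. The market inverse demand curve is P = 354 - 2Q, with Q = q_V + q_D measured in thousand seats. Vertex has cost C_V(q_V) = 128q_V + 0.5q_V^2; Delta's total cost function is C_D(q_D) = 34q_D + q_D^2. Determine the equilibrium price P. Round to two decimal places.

Vertex's profit: π_V = (354 - 2Q)q_V - (128q_V + (1/2)q_V²). Setting ∂π_V/∂q_V = 0: 226 - 5q_V - 2(q_D) = 0.
Delta's first-order condition: 320 - 6q_D - 2(q_V) = 0.
So q_V = (226 - 2q_D)/5 and q_D = (320 - 2q_V)/6.
Solving the pair: q_V = 358/13, q_D = 574/13.
Total output Q = 932/13, so price P = 354 - 2·(932/13) = 210.6154.

210.62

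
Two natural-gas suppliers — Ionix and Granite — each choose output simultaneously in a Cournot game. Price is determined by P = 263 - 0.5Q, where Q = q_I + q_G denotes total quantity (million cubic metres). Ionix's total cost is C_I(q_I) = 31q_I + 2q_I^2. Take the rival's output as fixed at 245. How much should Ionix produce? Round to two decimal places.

21.90

With the rival's output fixed at 245, Ionix's profit is π_I = (263 - (1/2)·245 - (1/2)q_I)q_I - (31q_I + 2q_I²) = (281/2 - (1/2)q_I)q_I - (31q_I + 2q_I²).
∂π_I/∂q_I = 219/2 - 5q_I = 0, so q_I = 219/10.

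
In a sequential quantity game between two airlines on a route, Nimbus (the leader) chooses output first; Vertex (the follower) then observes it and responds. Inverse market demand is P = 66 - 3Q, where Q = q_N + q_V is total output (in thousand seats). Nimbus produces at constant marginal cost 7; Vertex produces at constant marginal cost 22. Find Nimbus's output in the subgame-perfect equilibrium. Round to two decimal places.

12.33

The follower Vertex best-responds to any q_N: π_V = (66 - 3Q)q_V - 22q_V.
Follower FOC: 44 - 3q_N - 6q_V = 0, so q_V(q_N) = (44 - 3q_N)/6.
Nimbus substitutes q_V(q_N) into its own profit: π_N = q_N(66 - 3q_N - (44 - 3q_N)/2) - 7q_N = (44 - (3/2)q_N)q_N - 7q_N.
The leader's first-order condition 37 - 3q_N = 0 yields q_N = 37/3.
Then q_V = (44 - 3·(37/3))/6 = 7/6.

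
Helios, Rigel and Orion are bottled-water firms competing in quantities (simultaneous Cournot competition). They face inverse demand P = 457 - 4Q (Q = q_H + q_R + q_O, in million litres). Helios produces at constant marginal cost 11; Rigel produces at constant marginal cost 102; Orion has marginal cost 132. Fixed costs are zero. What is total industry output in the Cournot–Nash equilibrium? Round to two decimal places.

70.38

Helios's profit: π_H = (457 - 4Q)q_H - (11q_H). Setting ∂π_H/∂q_H = 0: 446 - 8q_H - 4(q_R + q_O) = 0.
Rigel's first-order condition: 355 - 8q_R - 4(q_H + q_O) = 0.
Orion's profit: π_O = (457 - 4Q)q_O - (132q_O). Setting ∂π_O/∂q_O = 0: 325 - 8q_O - 4(q_H + q_R) = 0.
Adding the 3 first-order conditions: 1126 − 16Q = 0, so Q = 563/8.
Back-substituting: q_H = (446 − 563/2)/4 = 329/8, q_R = (355 − 563/2)/4 = 147/8, q_O = (325 − 563/2)/4 = 87/8.
Total output Q = 329/8 + 147/8 + 87/8 = 563/8.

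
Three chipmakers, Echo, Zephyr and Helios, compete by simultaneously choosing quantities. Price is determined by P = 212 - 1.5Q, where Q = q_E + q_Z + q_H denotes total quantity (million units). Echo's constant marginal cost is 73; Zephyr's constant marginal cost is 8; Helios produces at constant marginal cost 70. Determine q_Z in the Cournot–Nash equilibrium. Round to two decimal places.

55.17

Echo's profit: π_E = (212 - 1.5Q)q_E - (73q_E). Setting ∂π_E/∂q_E = 0: 139 - 3q_E - (3/2)(q_Z + q_H) = 0.
Zephyr's first-order condition: 204 - 3q_Z - (3/2)(q_E + q_H) = 0.
Helios's profit: π_H = (212 - 1.5Q)q_H - (70q_H). Setting ∂π_H/∂q_H = 0: 142 - 3q_H - (3/2)(q_E + q_Z) = 0.
Adding the 3 conditions: 485 − 3Q − 3Q = 0, i.e. Q = 485/6.
Back-substituting: q_E = (139 − 485/4)/(3/2) = 71/6, q_Z = (204 − 485/4)/(3/2) = 331/6, q_H = (142 − 485/4)/(3/2) = 83/6.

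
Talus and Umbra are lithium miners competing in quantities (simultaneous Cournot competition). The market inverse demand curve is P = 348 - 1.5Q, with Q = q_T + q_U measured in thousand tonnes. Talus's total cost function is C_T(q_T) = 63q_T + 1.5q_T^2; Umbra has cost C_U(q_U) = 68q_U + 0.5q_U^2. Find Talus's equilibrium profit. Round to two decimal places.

Talus's profit: π_T = (348 - 1.5Q)q_T - (63q_T + (3/2)q_T²). Setting ∂π_T/∂q_T = 0: 285 - 6q_T - (3/2)(q_U) = 0.
Umbra's first-order condition: 280 - 4q_U - (3/2)(q_T) = 0.
Best responses: q_T = (285 - (3/2)q_U)/6, q_U = (280 - (3/2)q_T)/4.
Substituting one into the other gives q_T = 960/29 and q_U = 1670/29.
Price P = 348 - (3/2)·90.6897 = 211.9655.
Talus's profit: 211.9655·(960/29) - 63·(960/29) - (3/2)(960/29)² = 3287.5149.

3287.51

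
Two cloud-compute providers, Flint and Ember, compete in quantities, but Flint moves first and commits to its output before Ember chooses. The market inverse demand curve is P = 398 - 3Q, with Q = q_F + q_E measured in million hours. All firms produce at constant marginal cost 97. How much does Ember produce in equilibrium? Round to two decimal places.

25.08

The follower Ember best-responds to any q_F: π_E = (398 - 3Q)q_E - 97q_E.
∂π_E/∂q_E = 301 - 3q_F - 6q_E = 0 gives the reaction function q_E = (301 - 3q_F)/6.
Flint substitutes q_E(q_F) into its own profit: π_F = q_F(398 - 3q_F - (301 - 3q_F)/2) - 97q_F = (495/2 - (3/2)q_F)q_F - 97q_F.
The leader's first-order condition 301/2 - 3q_F = 0 yields q_F = 301/6.
Then q_E = (301 - 3·(301/6))/6 = 301/12.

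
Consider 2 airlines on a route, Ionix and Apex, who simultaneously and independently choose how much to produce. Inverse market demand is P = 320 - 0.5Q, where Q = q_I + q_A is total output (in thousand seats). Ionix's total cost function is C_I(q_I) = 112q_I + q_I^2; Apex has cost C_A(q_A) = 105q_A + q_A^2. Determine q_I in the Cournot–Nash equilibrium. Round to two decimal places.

Ionix's profit: π_I = (320 - 0.5Q)q_I - (112q_I + q_I²). Setting ∂π_I/∂q_I = 0: 208 - 3q_I - (1/2)(q_A) = 0.
Apex's first-order condition: 215 - 3q_A - (1/2)(q_I) = 0.
Best responses: q_I = (208 - (1/2)q_A)/3, q_A = (215 - (1/2)q_I)/3.
Solving the pair: q_I = 59.0286, q_A = 61.8286.

59.03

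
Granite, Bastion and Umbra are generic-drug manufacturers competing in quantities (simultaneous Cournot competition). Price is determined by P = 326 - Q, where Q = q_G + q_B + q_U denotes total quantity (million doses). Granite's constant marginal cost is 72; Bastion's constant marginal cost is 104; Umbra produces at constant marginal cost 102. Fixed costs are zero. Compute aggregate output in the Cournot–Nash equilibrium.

Granite's profit: π_G = (326 - Q)q_G - (72q_G). Setting ∂π_G/∂q_G = 0: 254 - 2q_G - (q_B + q_U) = 0.
Bastion's first-order condition: 222 - 2q_B - (q_G + q_U) = 0.
Umbra's first-order condition: 224 - 2q_U - (q_G + q_B) = 0.
Adding the 3 conditions: 700 − 2Q − 2Q = 0, i.e. Q = 175.
Back-substituting: q_G = (254 − 175) = 79, q_B = (222 − 175) = 47, q_U = (224 − 175) = 49.
Total output Q = 79 + 47 + 49 = 175.

175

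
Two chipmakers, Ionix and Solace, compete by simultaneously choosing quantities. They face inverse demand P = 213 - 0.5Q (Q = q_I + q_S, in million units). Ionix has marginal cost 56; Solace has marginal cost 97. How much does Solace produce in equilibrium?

Ionix's profit: π_I = (213 - 0.5Q)q_I - (56q_I). Setting ∂π_I/∂q_I = 0: 157 - q_I - (1/2)(q_S) = 0.
Solace's profit: π_S = (213 - 0.5Q)q_S - (97q_S). Setting ∂π_S/∂q_S = 0: 116 - q_S - (1/2)(q_I) = 0.
Rearranging gives the reaction functions q_I = (157 - (1/2)q_S) and q_S = (116 - (1/2)q_I).
Substituting one into the other gives q_I = 132 and q_S = 50.

50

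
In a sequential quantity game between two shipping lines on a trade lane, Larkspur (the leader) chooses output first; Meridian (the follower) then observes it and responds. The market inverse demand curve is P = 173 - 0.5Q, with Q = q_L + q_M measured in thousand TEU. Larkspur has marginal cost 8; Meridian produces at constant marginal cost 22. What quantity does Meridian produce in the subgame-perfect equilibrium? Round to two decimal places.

61.50

The follower Meridian best-responds to any q_L: π_M = (173 - 0.5Q)q_M - 22q_M.
∂π_M/∂q_M = 151 - (1/2)q_L - q_M = 0 gives the reaction function q_M = (151 - (1/2)q_L).
Larkspur substitutes q_M(q_L) into its own profit: π_L = q_L(173 - (1/2)q_L - (151 - (1/2)q_L)/2) - 8q_L = (195/2 - (1/4)q_L)q_L - 8q_L.
The leader's first-order condition 179/2 - (1/2)q_L = 0 yields q_L = 179.
Then q_M = (151 - (1/2)·179) = 123/2.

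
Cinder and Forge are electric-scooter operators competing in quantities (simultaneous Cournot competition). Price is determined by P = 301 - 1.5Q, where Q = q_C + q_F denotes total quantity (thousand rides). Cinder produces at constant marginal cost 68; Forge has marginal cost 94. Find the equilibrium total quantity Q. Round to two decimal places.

97.78

Cinder's profit: π_C = (301 - 1.5Q)q_C - (68q_C). Setting ∂π_C/∂q_C = 0: 233 - 3q_C - (3/2)(q_F) = 0.
Forge's profit: π_F = (301 - 1.5Q)q_F - (94q_F). Setting ∂π_F/∂q_F = 0: 207 - 3q_F - (3/2)(q_C) = 0.
So q_C = (233 - (3/2)q_F)/3 and q_F = (207 - (3/2)q_C)/3.
Solving the pair: q_C = 518/9, q_F = 362/9.
Total output Q = 518/9 + 362/9 = 880/9.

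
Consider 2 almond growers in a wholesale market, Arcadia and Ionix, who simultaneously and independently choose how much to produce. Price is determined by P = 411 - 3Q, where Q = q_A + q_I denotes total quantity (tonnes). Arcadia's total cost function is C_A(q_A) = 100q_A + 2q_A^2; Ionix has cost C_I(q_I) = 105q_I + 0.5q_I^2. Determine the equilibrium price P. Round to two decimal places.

244.48

Arcadia's profit: π_A = (411 - 3Q)q_A - (100q_A + 2q_A²). Setting ∂π_A/∂q_A = 0: 311 - 10q_A - 3(q_I) = 0.
Ionix's profit: π_I = (411 - 3Q)q_I - (105q_I + (1/2)q_I²). Setting ∂π_I/∂q_I = 0: 306 - 7q_I - 3(q_A) = 0.
Best responses: q_A = (311 - 3q_I)/10, q_I = (306 - 3q_A)/7.
Substituting one into the other gives q_A = 1259/61 and q_I = 34.8689.
Total output Q = 55.5082, so price P = 411 - 3·55.5082 = 244.4754.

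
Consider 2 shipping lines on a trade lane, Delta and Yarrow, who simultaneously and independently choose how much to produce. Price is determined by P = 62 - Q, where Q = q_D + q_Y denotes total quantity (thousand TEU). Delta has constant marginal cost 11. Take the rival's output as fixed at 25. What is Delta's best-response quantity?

13

With the rival's output fixed at 25, Delta's profit is π_D = (62 - 25 - q_D)q_D - (11q_D) = (37 - q_D)q_D - (11q_D).
∂π_D/∂q_D = 26 - 2q_D = 0, so q_D = 13.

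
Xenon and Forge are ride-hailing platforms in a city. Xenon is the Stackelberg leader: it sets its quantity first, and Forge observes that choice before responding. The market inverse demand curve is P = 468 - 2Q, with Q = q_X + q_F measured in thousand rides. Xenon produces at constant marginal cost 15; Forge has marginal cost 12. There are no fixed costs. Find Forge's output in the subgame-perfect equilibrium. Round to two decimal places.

57.75

Solve by backward induction. Given q_X, the follower Forge maximises π_F = (468 - 2q_X - 2q_F)q_F - 12q_F.
Follower FOC: 456 - 2q_X - 4q_F = 0, so q_F(q_X) = (456 - 2q_X)/4.
Xenon substitutes q_F(q_X) into its own profit: π_X = q_X(468 - 2q_X - (456 - 2q_X)/2) - 15q_X = (240 - q_X)q_X - 15q_X.
The leader's first-order condition 225 - 2q_X = 0 yields q_X = 225/2.
Then q_F = (456 - 2·(225/2))/4 = 231/4.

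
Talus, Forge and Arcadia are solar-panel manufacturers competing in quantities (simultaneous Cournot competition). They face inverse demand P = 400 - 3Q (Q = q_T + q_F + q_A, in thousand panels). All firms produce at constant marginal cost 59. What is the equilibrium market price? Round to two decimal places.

A representative firm's profit is π_i = q_i(400 - 3Q) - 59q_i.
Setting ∂π_i/∂q_i = 0 with rivals' quantities fixed: 341 - 6q_i - 3·Σ_{j≠i} q_j = 0.
With identical firms every q_j equals q_i, so Σ_{j≠i} q_j = 2q_i and 341 = 12q_i, giving q_i = 341/12.
Total output Q = 341/4, so price P = 400 - 3·(341/4) = 577/4.

144.25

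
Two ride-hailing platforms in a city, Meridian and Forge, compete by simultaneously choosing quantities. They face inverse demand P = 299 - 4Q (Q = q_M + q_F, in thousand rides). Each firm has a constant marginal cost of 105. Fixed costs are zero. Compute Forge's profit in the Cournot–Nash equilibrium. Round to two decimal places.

1045.44

A representative firm's profit is π_i = q_i(299 - 4Q) - 105q_i.
First-order condition (treating rivals' output as given): 194 - 8q_i - 4q_j = 0.
By symmetry each firm produces the same amount; substituting q_j = q_i yields q_i = 194/12 = 97/6.
Price P = 299 - 4·(97/3) = 509/3.
Forge's profit: (509/3 - 105)·(97/6) = 1045.4444.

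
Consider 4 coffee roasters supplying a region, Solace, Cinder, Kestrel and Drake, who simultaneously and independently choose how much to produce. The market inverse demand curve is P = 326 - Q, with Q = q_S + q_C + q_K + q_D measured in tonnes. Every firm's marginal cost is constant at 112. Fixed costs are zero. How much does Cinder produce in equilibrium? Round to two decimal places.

42.80

Each firm earns π_i = (326 - Q)q_i - 112q_i.
Setting ∂π_i/∂q_i = 0 with rivals' quantities fixed: 214 - 2q_i - Σ_{j≠i} q_j = 0.
With identical firms every q_j equals q_i, so Σ_{j≠i} q_j = 3q_i and 214 = 5q_i, giving q_i = 214/5.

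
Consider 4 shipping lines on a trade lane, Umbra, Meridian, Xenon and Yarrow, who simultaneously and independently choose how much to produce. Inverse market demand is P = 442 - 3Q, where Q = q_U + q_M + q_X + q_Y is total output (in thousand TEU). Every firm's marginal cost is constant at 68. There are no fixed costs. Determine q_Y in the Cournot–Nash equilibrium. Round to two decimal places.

A representative firm's profit is π_i = q_i(442 - 3Q) - 68q_i.
First-order condition (treating rivals' output as given): 374 - 6q_i - 3·Σ_{j≠i} q_j = 0.
With identical firms every q_j equals q_i, so Σ_{j≠i} q_j = 3q_i and 374 = 15q_i, giving q_i = 374/15.

24.93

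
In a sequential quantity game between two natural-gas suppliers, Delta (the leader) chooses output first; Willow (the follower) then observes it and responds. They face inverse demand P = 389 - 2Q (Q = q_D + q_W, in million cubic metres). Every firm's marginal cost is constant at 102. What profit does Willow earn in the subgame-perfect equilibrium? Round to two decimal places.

Solve by backward induction. Given q_D, the follower Willow maximises π_W = (389 - 2q_D - 2q_W)q_W - 102q_W.
∂π_W/∂q_W = 287 - 2q_D - 4q_W = 0 gives the reaction function q_W = (287 - 2q_D)/4.
Delta substitutes q_W(q_D) into its own profit: π_D = q_D(389 - 2q_D - (287 - 2q_D)/2) - 102q_D = (491/2 - q_D)q_D - 102q_D.
Maximising: ∂π_D/∂q_D = 287/2 - 2q_D = 0, giving q_D = 287/4.
Then q_W = (287 - 2·(287/4))/4 = 287/8.
Price P = 389 - 2·(861/8) = 695/4.
Willow's profit: (695/4 - 102)·(287/8) = 2574.0313.

2574.03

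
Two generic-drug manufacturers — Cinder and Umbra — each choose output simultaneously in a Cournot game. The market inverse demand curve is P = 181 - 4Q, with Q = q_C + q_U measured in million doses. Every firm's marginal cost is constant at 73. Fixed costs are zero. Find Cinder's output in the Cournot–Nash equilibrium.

9

A representative firm's profit is π_i = q_i(181 - 4Q) - 73q_i.
Setting ∂π_i/∂q_i = 0 with rivals' quantities fixed: 108 - 8q_i - 4q_j = 0.
By symmetry each firm produces the same amount; substituting q_j = q_i yields q_i = 108/12 = 9.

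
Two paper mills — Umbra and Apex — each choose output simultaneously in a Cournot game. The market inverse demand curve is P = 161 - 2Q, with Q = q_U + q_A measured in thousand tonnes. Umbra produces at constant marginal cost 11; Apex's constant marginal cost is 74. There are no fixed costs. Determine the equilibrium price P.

Umbra's profit: π_U = (161 - 2Q)q_U - (11q_U). Setting ∂π_U/∂q_U = 0: 150 - 4q_U - 2(q_A) = 0.
Apex's profit: π_A = (161 - 2Q)q_A - (74q_A). Setting ∂π_A/∂q_A = 0: 87 - 4q_A - 2(q_U) = 0.
Best responses: q_U = (150 - 2q_A)/4, q_A = (87 - 2q_U)/4.
Solving the pair: q_U = 71/2, q_A = 4.
Total output Q = 79/2, so price P = 161 - 2·(79/2) = 82.

82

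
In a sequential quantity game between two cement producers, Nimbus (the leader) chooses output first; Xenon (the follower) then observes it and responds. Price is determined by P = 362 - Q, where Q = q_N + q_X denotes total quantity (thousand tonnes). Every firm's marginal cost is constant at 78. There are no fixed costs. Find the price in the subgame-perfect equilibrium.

Solve by backward induction. Given q_N, the follower Xenon maximises π_X = (362 - q_N - q_X)q_X - 78q_X.
∂π_X/∂q_X = 284 - q_N - 2q_X = 0 gives the reaction function q_X = (284 - q_N)/2.
Nimbus substitutes q_X(q_N) into its own profit: π_N = q_N(362 - q_N - (284 - q_N)/2) - 78q_N = (220 - (1/2)q_N)q_N - 78q_N.
Leader FOC: 142 - q_N = 0, so q_N = 142.
Then q_X = (284 - 142)/2 = 71.
Total output Q = 213, so price P = 362 - 213 = 149.

149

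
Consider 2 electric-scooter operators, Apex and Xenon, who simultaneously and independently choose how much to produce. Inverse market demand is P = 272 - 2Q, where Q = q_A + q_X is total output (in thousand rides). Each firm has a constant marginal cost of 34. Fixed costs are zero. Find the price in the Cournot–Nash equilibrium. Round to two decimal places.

Each firm earns π_i = (272 - 2Q)q_i - 34q_i.
First-order condition (treating rivals' output as given): 238 - 4q_i - 2q_j = 0.
By symmetry each firm produces the same amount; substituting q_j = q_i yields q_i = 238/6 = 119/3.
Total output Q = 238/3, so price P = 272 - 2·(238/3) = 340/3.

113.33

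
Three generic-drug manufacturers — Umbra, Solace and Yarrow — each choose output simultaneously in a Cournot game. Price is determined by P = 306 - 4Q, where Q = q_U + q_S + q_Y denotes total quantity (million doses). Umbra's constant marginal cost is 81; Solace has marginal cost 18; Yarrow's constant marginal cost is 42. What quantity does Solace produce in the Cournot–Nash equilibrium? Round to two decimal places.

Umbra's profit: π_U = (306 - 4Q)q_U - (81q_U). Setting ∂π_U/∂q_U = 0: 225 - 8q_U - 4(q_S + q_Y) = 0.
Solace's profit: π_S = (306 - 4Q)q_S - (18q_S). Setting ∂π_S/∂q_S = 0: 288 - 8q_S - 4(q_U + q_Y) = 0.
Yarrow's profit: π_Y = (306 - 4Q)q_Y - (42q_Y). Setting ∂π_Y/∂q_Y = 0: 264 - 8q_Y - 4(q_U + q_S) = 0.
Adding the 3 first-order conditions: 777 − 16Q = 0, so Q = 777/16.
Back-substituting: q_U = (225 − 777/4)/4 = 123/16, q_S = (288 − 777/4)/4 = 375/16, q_Y = (264 − 777/4)/4 = 279/16.

23.44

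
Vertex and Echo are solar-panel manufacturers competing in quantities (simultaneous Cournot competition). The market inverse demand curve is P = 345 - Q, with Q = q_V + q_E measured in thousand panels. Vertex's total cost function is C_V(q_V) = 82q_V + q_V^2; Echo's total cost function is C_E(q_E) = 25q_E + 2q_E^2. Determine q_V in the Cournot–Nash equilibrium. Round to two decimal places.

Vertex's profit: π_V = (345 - Q)q_V - (82q_V + q_V²). Setting ∂π_V/∂q_V = 0: 263 - 4q_V - (q_E) = 0.
Echo's first-order condition: 320 - 6q_E - (q_V) = 0.
So q_V = (263 - q_E)/4 and q_E = (320 - q_V)/6.
Solving the pair: q_V = 1258/23, q_E = 1017/23.

54.70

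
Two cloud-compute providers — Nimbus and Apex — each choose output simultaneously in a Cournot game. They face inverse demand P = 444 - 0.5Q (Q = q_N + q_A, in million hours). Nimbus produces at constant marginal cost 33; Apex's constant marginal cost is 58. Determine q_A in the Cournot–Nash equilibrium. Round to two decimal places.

Nimbus's profit: π_N = (444 - 0.5Q)q_N - (33q_N). Setting ∂π_N/∂q_N = 0: 411 - q_N - (1/2)(q_A) = 0.
Apex's first-order condition: 386 - q_A - (1/2)(q_N) = 0.
Best responses: q_N = (411 - (1/2)q_A), q_A = (386 - (1/2)q_N).
Substituting one into the other gives q_N = 872/3 and q_A = 722/3.

240.67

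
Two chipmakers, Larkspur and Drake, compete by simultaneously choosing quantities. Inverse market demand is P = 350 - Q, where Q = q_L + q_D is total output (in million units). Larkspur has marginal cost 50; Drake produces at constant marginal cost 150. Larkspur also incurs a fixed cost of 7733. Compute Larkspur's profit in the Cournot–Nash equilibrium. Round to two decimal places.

Larkspur's profit: π_L = (350 - Q)q_L - (50q_L). Setting ∂π_L/∂q_L = 0: 300 - 2q_L - (q_D) = 0.
Drake's profit: π_D = (350 - Q)q_D - (150q_D). Setting ∂π_D/∂q_D = 0: 200 - 2q_D - (q_L) = 0.
So q_L = (300 - q_D)/2 and q_D = (200 - q_L)/2.
Solving the pair: q_L = 400/3, q_D = 100/3.
Price P = 350 - 500/3 = 550/3.
Larkspur's profit: (550/3 - 50)·(400/3) - 7733 = 10044.7778.

10044.78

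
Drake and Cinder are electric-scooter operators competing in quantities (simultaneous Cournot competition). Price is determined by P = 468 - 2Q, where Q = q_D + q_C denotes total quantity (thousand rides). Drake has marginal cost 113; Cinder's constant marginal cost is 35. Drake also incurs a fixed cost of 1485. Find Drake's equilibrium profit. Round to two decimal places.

2777.72

Drake's profit: π_D = (468 - 2Q)q_D - (113q_D). Setting ∂π_D/∂q_D = 0: 355 - 4q_D - 2(q_C) = 0.
Cinder's first-order condition: 433 - 4q_C - 2(q_D) = 0.
Rearranging gives the reaction functions q_D = (355 - 2q_C)/4 and q_C = (433 - 2q_D)/4.
Solving the pair: q_D = 277/6, q_C = 511/6.
Price P = 468 - 2·(394/3) = 616/3.
Drake's profit: (616/3 - 113)·(277/6) - 1485 = 2777.7222.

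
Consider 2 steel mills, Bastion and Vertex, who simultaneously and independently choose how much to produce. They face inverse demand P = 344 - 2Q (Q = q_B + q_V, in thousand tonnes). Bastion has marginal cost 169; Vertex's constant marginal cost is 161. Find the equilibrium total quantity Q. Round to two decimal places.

Bastion's profit: π_B = (344 - 2Q)q_B - (169q_B). Setting ∂π_B/∂q_B = 0: 175 - 4q_B - 2(q_V) = 0.
Vertex's profit: π_V = (344 - 2Q)q_V - (161q_V). Setting ∂π_V/∂q_V = 0: 183 - 4q_V - 2(q_B) = 0.
Rearranging gives the reaction functions q_B = (175 - 2q_V)/4 and q_V = (183 - 2q_B)/4.
Substituting one into the other gives q_B = 167/6 and q_V = 191/6.
Total output Q = 167/6 + 191/6 = 179/3.

59.67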